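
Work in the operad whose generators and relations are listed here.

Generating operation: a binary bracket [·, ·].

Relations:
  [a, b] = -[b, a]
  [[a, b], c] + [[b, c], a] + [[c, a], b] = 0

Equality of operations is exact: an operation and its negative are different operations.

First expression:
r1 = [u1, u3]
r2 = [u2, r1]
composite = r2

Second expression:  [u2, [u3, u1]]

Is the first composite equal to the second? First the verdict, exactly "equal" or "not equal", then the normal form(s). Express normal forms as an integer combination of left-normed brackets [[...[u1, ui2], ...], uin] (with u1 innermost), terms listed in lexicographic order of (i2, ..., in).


not equal; first: -[[u1, u3], u2]; second: [[u1, u3], u2]


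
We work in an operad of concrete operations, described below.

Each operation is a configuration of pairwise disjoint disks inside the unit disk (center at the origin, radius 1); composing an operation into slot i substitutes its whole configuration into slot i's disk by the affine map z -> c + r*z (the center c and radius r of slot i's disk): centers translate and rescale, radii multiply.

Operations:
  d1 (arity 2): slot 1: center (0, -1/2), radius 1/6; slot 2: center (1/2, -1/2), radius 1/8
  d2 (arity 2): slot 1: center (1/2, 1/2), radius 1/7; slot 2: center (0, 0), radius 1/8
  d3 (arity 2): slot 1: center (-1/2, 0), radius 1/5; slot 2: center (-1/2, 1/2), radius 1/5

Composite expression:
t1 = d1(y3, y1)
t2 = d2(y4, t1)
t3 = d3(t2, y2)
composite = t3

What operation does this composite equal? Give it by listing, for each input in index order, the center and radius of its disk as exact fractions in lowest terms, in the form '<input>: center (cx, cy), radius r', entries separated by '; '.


Each y-disk chains the slot maps above it in d3; radii multiply.
input y4: composing its 2 substitution steps yields center (-2/5, 1/10), radius 1/35
input y3: composing its 3 substitution steps yields center (-1/2, -1/80), radius 1/240
input y1: composing its 3 substitution steps yields center (-39/80, -1/80), radius 1/320
input y2: composing its 1 substitution step yields center (-1/2, 1/2), radius 1/5

y1: center (-39/80, -1/80), radius 1/320; y2: center (-1/2, 1/2), radius 1/5; y3: center (-1/2, -1/80), radius 1/240; y4: center (-2/5, 1/10), radius 1/35


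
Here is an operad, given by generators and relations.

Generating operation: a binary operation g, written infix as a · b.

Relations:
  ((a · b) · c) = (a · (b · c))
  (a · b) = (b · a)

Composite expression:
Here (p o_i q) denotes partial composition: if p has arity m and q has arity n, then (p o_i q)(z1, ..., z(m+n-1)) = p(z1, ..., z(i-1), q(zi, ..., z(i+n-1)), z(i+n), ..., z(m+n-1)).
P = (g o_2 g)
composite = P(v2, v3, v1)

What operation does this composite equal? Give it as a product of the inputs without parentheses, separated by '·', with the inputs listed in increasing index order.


Key point: g commutes, so take the v-inputs in any fixed order.
(v3 · v1) flattens to v3 · v1
(v2 · (v3 · v1)) flattens to v2 · v3 · v1
sorting the factors by input index: v1 · v2 · v3

v1 · v2 · v3


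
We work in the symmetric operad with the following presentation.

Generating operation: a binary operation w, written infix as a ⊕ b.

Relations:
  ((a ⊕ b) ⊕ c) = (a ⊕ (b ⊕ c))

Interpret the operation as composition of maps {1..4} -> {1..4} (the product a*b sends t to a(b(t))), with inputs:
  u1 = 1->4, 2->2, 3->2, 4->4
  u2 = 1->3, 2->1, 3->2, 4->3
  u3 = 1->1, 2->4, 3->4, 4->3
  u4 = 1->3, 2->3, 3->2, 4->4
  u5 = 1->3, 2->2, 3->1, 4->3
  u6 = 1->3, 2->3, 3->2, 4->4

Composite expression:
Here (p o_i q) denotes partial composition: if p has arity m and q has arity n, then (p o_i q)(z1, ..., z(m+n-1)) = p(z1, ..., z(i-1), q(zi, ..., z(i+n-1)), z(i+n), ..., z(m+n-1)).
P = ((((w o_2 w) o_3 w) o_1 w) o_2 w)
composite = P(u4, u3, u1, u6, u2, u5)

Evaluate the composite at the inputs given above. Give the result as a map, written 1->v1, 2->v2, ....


(u3 ⊕ u1) = 1->3, 2->4, 3->4, 4->3
(u4 ⊕ (u3 ⊕ u1)) = 1->2, 2->4, 3->4, 4->2
(u2 ⊕ u5) = 1->2, 2->1, 3->3, 4->2
(u6 ⊕ (u2 ⊕ u5)) = 1->3, 2->3, 3->2, 4->3
((u4 ⊕ (u3 ⊕ u1)) ⊕ (u6 ⊕ (u2 ⊕ u5))) = 1->4, 2->4, 3->4, 4->4

1->4, 2->4, 3->4, 4->4


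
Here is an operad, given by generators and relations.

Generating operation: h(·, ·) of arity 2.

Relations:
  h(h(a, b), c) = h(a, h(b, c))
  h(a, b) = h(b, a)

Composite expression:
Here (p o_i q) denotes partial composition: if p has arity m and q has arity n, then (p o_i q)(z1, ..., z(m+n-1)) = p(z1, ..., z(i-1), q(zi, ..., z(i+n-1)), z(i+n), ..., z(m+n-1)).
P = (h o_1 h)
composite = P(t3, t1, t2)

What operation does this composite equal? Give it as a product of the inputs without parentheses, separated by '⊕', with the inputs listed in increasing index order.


t1 ⊕ t2 ⊕ t3

Reordering under h is free, so list the t-inputs canonically.
h(t3, t1) spells out as t3 ⊕ t1
h(h(t3, t1), t2) spells out as t3 ⊕ t1 ⊕ t2
rearranged into index order: t1 ⊕ t2 ⊕ t3


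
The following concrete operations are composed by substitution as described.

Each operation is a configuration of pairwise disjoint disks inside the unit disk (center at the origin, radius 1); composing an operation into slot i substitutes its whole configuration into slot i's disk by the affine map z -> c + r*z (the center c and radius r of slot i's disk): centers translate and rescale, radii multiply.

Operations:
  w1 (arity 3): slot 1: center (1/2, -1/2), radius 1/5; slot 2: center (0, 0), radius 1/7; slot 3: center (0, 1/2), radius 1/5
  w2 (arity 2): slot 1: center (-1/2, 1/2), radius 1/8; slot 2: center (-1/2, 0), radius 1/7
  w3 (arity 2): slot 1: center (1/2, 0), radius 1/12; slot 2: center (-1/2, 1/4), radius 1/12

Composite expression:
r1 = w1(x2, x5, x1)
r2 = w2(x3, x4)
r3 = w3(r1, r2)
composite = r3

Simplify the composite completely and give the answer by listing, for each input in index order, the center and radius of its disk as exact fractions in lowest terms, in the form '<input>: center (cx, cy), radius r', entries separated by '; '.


x1: center (1/2, 1/24), radius 1/60; x2: center (13/24, -1/24), radius 1/60; x3: center (-13/24, 7/24), radius 1/96; x4: center (-13/24, 1/4), radius 1/84; x5: center (1/2, 0), radius 1/84

Below w3, radii multiply path by path; the x-disk centers shift.
tracing x2 down its 2-map path: center (13/24, -1/24), radius 1/60
tracing x5 down its 2-map path: center (1/2, 0), radius 1/84
tracing x1 down its 2-map path: center (1/2, 1/24), radius 1/60
tracing x3 down its 2-map path: center (-13/24, 7/24), radius 1/96
tracing x4 down its 2-map path: center (-13/24, 1/4), radius 1/84


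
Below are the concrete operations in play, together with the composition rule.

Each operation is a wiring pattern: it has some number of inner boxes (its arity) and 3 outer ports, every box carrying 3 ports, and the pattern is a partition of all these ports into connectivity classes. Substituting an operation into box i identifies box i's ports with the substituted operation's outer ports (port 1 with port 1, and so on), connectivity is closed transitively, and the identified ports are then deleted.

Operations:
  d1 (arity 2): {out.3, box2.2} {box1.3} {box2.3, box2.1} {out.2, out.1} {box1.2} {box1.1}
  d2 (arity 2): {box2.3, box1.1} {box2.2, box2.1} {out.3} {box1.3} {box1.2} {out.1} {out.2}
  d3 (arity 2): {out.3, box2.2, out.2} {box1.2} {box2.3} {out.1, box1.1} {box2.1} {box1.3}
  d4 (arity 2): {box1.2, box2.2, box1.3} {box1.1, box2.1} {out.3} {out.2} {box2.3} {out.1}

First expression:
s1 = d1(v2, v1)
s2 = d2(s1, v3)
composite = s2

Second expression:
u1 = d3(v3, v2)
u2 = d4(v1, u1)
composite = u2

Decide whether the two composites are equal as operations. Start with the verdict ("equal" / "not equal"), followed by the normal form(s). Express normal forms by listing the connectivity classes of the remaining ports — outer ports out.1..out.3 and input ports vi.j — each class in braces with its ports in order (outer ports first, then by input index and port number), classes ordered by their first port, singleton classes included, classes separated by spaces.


not equal — first {out.1} {out.2} {out.3} {v1.1, v1.3} {v1.2} {v2.1} {v2.2} {v2.3} {v3.1, v3.2} {v3.3}, second {out.1} {out.2} {out.3} {v1.1, v3.1} {v1.2, v1.3, v2.2} {v2.1} {v2.3} {v3.2} {v3.3}

The first expression reduces to {out.1} {out.2} {out.3} {v1.1, v1.3} {v1.2} {v2.1} {v2.2} {v2.3} {v3.1, v3.2} {v3.3}
The second expression reduces to {out.1} {out.2} {out.3} {v1.1, v3.1} {v1.2, v1.3, v2.2} {v2.1} {v2.3} {v3.2} {v3.3}
They disagree, so not equal.


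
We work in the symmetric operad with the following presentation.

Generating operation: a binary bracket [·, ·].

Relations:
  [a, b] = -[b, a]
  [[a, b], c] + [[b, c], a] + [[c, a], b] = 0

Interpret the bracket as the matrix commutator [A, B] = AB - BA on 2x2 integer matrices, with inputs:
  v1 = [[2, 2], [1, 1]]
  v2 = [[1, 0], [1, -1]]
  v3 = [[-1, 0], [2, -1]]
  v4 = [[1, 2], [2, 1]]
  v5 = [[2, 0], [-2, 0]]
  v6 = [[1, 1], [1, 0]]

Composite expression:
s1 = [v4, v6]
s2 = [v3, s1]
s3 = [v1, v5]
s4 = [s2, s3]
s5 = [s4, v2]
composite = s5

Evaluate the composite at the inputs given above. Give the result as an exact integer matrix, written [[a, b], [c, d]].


[v4, v6] = [[0, -2], [2, 0]]
[v3, [v4, v6]] = [[4, 0], [0, -4]]
[v1, v5] = [[-4, -4], [4, 4]]
[[v3, [v4, v6]], [v1, v5]] = [[0, -32], [-32, 0]]
[[[v3, [v4, v6]], [v1, v5]], v2] = [[-32, 64], [-64, 32]]

[[-32, 64], [-64, 32]]


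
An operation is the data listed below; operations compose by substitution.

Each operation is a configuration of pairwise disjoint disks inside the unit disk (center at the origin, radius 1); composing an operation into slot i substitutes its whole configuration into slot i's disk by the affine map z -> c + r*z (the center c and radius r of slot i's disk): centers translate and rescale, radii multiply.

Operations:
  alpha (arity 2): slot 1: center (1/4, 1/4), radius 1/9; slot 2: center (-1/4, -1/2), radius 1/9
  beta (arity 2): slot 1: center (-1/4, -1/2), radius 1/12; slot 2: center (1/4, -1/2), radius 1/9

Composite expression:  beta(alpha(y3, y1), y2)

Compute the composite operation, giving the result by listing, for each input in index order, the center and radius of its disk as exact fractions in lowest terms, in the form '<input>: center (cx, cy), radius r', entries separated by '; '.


Below beta, radii multiply path by path; the y-disk centers shift.
y3 passes through 2 substitutions, ending at center (-11/48, -23/48), radius 1/108
y1 passes through 2 substitutions, ending at center (-13/48, -13/24), radius 1/108
y2 passes through 1 substitution, ending at center (1/4, -1/2), radius 1/9

y1: center (-13/48, -13/24), radius 1/108; y2: center (1/4, -1/2), radius 1/9; y3: center (-11/48, -23/48), radius 1/108


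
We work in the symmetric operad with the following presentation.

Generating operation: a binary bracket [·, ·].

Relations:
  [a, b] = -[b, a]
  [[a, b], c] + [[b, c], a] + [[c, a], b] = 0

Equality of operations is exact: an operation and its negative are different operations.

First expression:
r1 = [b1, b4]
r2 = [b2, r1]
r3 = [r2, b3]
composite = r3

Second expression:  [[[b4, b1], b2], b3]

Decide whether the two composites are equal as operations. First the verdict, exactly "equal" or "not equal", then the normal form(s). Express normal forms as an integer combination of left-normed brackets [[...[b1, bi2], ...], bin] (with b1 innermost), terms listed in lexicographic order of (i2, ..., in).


The first expression, normalized: -[[[b1, b4], b2], b3]
The second expression, normalized: -[[[b1, b4], b2], b3]
The normal forms match — equal.

equal; both compose to -[[[b1, b4], b2], b3]


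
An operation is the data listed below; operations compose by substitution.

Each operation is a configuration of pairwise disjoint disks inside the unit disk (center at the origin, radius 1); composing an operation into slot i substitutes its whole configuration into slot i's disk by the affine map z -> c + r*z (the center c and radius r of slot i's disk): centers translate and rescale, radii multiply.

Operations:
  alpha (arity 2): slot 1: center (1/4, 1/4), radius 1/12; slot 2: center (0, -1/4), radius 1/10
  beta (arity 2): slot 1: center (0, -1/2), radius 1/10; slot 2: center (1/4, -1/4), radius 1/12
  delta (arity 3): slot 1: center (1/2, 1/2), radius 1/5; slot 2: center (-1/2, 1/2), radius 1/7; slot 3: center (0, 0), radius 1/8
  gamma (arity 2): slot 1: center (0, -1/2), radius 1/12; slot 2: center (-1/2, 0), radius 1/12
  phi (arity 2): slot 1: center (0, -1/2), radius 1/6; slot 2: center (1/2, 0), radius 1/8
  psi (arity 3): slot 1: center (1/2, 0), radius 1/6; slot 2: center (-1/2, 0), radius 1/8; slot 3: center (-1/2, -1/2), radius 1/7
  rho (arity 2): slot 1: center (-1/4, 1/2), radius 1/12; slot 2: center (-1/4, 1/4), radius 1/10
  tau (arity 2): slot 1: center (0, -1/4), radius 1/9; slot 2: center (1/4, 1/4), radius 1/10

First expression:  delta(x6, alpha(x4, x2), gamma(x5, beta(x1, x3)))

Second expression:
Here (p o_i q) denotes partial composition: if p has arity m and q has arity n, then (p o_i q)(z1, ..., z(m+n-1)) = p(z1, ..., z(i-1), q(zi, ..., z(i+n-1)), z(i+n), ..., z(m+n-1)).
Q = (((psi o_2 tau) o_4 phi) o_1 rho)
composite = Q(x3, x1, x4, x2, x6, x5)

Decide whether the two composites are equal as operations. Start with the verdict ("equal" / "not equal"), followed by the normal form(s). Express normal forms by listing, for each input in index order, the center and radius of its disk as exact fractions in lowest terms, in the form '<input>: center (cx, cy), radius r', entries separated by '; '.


not equal; the first gives x1: center (-1/16, -1/192), radius 1/960; x2: center (-1/2, 13/28), radius 1/70; x3: center (-23/384, -1/384), radius 1/1152; x4: center (-13/28, 15/28), radius 1/84; x5: center (0, -1/16), radius 1/96; x6: center (1/2, 1/2), radius 1/5 and the second x1: center (11/24, 1/24), radius 1/60; x2: center (-15/32, 1/32), radius 1/80; x3: center (11/24, 1/12), radius 1/72; x4: center (-1/2, -1/32), radius 1/72; x5: center (-3/7, -1/2), radius 1/56; x6: center (-1/2, -4/7), radius 1/42

The first expression reduces to x1: center (-1/16, -1/192), radius 1/960; x2: center (-1/2, 13/28), radius 1/70; x3: center (-23/384, -1/384), radius 1/1152; x4: center (-13/28, 15/28), radius 1/84; x5: center (0, -1/16), radius 1/96; x6: center (1/2, 1/2), radius 1/5
The second expression reduces to x1: center (11/24, 1/24), radius 1/60; x2: center (-15/32, 1/32), radius 1/80; x3: center (11/24, 1/12), radius 1/72; x4: center (-1/2, -1/32), radius 1/72; x5: center (-3/7, -1/2), radius 1/56; x6: center (-1/2, -4/7), radius 1/42
The forms do not match — not equal.


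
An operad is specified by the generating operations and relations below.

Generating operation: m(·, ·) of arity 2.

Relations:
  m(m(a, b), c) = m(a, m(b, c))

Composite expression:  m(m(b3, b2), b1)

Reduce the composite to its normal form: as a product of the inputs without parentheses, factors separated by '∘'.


b3 ∘ b2 ∘ b1

Every regrouping of m is equal, so read the b-inputs in written order.
m(b3, b2) reduces to b3 ∘ b2
m(m(b3, b2), b1) reduces to b3 ∘ b2 ∘ b1


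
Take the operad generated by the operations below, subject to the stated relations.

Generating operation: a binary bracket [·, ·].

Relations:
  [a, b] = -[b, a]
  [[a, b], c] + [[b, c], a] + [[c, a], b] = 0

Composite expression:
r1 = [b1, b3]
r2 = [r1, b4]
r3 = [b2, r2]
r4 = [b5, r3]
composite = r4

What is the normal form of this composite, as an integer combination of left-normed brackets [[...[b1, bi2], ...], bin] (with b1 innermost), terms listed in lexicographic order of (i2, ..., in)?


[[[[b1, b3], b4], b2], b5]

Antisymmetry and Jacobi reduce to b1-anchored left-normed brackets.
Composite bracket: [b5, [b2, [[b1, b3], b4]]]
Under [a, b] = ab - ba we get 16 signed associative words (2^4 = 16).
Words beginning with b1 determine it all:
  from b1b3b4b2b5, sign +1: term +[[[[b1, b3], b4], b2], b5]


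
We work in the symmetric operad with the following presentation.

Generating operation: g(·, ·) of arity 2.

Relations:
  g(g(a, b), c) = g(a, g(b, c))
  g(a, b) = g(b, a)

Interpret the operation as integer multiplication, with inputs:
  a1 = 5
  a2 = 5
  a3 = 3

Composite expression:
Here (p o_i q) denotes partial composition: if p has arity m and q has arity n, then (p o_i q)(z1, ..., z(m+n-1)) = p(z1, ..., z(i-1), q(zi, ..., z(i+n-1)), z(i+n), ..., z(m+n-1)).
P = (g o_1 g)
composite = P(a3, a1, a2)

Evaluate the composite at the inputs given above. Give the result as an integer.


g(a3, a1) = 15
g(g(a3, a1), a2) = 75

75


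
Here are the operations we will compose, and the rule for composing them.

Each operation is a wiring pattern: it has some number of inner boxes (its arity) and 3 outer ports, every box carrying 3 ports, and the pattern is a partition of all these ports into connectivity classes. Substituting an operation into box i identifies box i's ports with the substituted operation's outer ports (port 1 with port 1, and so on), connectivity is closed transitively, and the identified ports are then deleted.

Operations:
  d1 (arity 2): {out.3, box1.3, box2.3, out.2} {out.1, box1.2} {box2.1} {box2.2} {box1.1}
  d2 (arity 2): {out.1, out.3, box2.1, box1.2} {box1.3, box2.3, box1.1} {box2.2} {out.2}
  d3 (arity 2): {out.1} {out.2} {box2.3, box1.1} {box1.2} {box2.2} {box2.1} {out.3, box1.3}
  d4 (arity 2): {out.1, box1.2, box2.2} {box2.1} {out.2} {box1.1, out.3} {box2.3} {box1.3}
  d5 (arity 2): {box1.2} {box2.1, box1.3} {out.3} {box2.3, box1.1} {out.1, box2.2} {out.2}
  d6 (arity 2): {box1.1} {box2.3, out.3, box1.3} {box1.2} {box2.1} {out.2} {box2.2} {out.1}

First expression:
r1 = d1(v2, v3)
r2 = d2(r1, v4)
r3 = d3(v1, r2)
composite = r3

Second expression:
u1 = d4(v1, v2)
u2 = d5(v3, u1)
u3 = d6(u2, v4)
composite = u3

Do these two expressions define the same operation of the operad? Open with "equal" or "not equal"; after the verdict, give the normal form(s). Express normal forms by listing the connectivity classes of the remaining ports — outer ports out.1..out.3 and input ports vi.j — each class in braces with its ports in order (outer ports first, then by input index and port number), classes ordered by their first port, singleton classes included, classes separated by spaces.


The first composite normalizes to {out.1} {out.2} {out.3, v1.3} {v1.1, v2.2, v2.3, v3.3, v4.1, v4.3} {v1.2} {v2.1} {v3.1} {v3.2} {v4.2}
The second composite normalizes to {out.1} {out.2} {out.3, v4.3} {v1.1, v3.1} {v1.2, v2.2, v3.3} {v1.3} {v2.1} {v2.3} {v3.2} {v4.1} {v4.2}
Distinct normal forms: not equal.

not equal; first: {out.1} {out.2} {out.3, v1.3} {v1.1, v2.2, v2.3, v3.3, v4.1, v4.3} {v1.2} {v2.1} {v3.1} {v3.2} {v4.2}; second: {out.1} {out.2} {out.3, v4.3} {v1.1, v3.1} {v1.2, v2.2, v3.3} {v1.3} {v2.1} {v2.3} {v3.2} {v4.1} {v4.2}


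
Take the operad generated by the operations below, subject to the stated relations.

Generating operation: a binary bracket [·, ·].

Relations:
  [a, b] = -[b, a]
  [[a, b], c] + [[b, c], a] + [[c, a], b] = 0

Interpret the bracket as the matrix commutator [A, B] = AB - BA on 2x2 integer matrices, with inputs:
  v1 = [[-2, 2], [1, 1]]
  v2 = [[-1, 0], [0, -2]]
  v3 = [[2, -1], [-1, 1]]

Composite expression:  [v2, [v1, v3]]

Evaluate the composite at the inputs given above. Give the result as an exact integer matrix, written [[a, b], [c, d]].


[[0, 1], [2, 0]]

[v1, v3] = [[-1, 1], [-2, 1]]
[v2, [v1, v3]] = [[0, 1], [2, 0]]


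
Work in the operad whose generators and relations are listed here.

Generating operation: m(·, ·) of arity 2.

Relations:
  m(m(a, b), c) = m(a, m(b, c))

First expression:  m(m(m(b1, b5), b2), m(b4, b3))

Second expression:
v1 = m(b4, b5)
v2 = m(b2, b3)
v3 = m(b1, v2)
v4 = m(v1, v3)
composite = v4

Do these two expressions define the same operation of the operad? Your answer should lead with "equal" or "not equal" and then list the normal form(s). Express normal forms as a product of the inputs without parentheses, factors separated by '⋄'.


Reducing the first expression gives b1 ⋄ b5 ⋄ b2 ⋄ b4 ⋄ b3
Reducing the second expression gives b4 ⋄ b5 ⋄ b1 ⋄ b2 ⋄ b3
The forms do not match — not equal.

not equal; first: b1 ⋄ b5 ⋄ b2 ⋄ b4 ⋄ b3; second: b4 ⋄ b5 ⋄ b1 ⋄ b2 ⋄ b3


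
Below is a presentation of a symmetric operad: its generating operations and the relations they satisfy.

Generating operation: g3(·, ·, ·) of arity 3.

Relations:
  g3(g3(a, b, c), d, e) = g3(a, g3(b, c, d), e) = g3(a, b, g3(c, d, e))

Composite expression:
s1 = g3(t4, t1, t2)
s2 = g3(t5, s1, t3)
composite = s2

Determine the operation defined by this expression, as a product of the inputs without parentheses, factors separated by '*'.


t5 * t4 * t1 * t2 * t3

Under associativity of g3, the answer is the t's in reading order.
g3(t4, t1, t2) spells out as t4 * t1 * t2
g3(t5, g3(t4, t1, t2), t3) spells out as t5 * t4 * t1 * t2 * t3


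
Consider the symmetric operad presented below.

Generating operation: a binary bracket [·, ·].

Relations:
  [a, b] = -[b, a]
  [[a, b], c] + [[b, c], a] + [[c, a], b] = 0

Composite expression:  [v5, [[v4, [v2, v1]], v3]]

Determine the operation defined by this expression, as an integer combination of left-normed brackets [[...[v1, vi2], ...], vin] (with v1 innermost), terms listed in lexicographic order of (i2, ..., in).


-[[[[v1, v2], v4], v3], v5]

Expand each bracket as ab - ba; the v1-initial words give the coefficients.
Composite bracket: [v5, [[v4, [v2, v1]], v3]]
Expanding via [a, b] = ab - ba: 16 signed words (2^4 = 16).
Only words starting with v1 matter:
  from v1v2v4v3v5, sign -1: term -[[[[v1, v2], v4], v3], v5]


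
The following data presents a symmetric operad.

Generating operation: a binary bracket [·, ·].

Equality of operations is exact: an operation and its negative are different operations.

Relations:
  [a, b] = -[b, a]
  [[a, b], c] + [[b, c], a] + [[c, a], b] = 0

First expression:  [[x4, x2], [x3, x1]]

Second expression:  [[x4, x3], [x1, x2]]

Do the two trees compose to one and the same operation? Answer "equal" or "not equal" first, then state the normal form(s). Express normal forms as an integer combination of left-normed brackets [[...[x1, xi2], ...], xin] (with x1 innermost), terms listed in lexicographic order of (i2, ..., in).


not equal; first: -[[[x1, x3], x2], x4] + [[[x1, x3], x4], x2]; second: [[[x1, x2], x3], x4] - [[[x1, x2], x4], x3]

Normal form of the first expression: -[[[x1, x3], x2], x4] + [[[x1, x3], x4], x2]
Normal form of the second expression: [[[x1, x2], x3], x4] - [[[x1, x2], x4], x3]
No match — not equal.


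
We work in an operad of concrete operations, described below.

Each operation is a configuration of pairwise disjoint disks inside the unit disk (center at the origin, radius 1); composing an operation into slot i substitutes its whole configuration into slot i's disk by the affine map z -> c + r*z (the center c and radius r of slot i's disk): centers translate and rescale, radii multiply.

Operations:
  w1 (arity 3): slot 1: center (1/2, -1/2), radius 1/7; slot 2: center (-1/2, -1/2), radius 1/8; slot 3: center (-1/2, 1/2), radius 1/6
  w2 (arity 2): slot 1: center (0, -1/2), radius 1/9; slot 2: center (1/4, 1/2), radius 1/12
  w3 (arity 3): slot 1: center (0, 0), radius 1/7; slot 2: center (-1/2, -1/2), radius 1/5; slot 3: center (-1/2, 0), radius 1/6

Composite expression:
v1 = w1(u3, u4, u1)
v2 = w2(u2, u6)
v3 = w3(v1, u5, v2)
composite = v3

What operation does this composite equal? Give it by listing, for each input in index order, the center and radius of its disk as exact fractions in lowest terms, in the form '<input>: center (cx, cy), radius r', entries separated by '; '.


Each u-disk chains the slot maps above it in w3; radii multiply.
tracing u3 down its 2-map path: center (1/14, -1/14), radius 1/49
tracing u4 down its 2-map path: center (-1/14, -1/14), radius 1/56
tracing u1 down its 2-map path: center (-1/14, 1/14), radius 1/42
tracing u5 down its 1-map path: center (-1/2, -1/2), radius 1/5
tracing u2 down its 2-map path: center (-1/2, -1/12), radius 1/54
tracing u6 down its 2-map path: center (-11/24, 1/12), radius 1/72

u1: center (-1/14, 1/14), radius 1/42; u2: center (-1/2, -1/12), radius 1/54; u3: center (1/14, -1/14), radius 1/49; u4: center (-1/14, -1/14), radius 1/56; u5: center (-1/2, -1/2), radius 1/5; u6: center (-11/24, 1/12), radius 1/72


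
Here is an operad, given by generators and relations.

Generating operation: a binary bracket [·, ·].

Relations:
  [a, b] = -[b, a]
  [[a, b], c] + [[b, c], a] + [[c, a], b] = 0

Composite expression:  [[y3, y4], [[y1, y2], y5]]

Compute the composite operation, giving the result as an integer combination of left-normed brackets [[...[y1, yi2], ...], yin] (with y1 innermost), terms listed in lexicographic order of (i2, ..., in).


-[[[[y1, y2], y5], y3], y4] + [[[[y1, y2], y5], y4], y3]

Left-normed coefficients sit on the y1-initial expansion words.
Composite bracket: [[y3, y4], [[y1, y2], y5]]
Each bracket splits as ab - ba, giving 16 signed words (2^4 = 16).
Collect the words opening with y1:
  the word y1y2y5y3y4 carries sign -1 and contributes -[[[[y1, y2], y5], y3], y4]
  the word y1y2y5y4y3 carries sign +1 and contributes +[[[[y1, y2], y5], y4], y3]


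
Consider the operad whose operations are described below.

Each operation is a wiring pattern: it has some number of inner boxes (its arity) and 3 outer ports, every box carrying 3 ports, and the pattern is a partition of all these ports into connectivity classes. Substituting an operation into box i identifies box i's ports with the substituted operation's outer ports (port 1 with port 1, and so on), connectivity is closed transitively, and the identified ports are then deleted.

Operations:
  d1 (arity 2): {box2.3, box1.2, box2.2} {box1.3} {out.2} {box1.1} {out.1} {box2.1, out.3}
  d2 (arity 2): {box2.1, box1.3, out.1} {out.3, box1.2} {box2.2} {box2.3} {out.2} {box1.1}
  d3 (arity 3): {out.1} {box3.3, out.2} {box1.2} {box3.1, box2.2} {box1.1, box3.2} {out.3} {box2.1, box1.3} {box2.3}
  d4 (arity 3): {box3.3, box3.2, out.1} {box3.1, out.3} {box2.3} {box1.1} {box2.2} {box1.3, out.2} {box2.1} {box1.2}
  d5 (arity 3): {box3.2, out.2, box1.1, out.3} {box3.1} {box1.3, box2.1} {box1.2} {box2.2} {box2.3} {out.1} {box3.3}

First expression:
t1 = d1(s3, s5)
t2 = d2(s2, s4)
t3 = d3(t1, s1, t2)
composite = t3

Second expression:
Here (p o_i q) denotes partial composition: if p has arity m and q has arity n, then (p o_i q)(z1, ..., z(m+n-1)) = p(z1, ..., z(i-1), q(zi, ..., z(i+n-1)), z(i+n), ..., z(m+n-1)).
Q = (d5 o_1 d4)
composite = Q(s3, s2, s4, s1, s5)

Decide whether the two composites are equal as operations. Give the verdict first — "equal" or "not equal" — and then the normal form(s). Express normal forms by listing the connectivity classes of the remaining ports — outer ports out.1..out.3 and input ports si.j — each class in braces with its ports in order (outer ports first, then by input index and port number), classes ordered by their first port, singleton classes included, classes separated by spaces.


Normal form of the first expression: {out.1} {out.2, s2.2} {out.3} {s1.1, s5.1} {s1.2, s2.3, s4.1} {s1.3} {s2.1} {s3.1} {s3.2, s5.2, s5.3} {s3.3} {s4.2} {s4.3}
Normal form of the second expression: {out.1} {out.2, out.3, s4.2, s4.3, s5.2} {s1.1, s4.1} {s1.2} {s1.3} {s2.1} {s2.2} {s2.3} {s3.1} {s3.2} {s3.3} {s5.1} {s5.3}
The forms do not match — not equal.

not equal; the first gives {out.1} {out.2, s2.2} {out.3} {s1.1, s5.1} {s1.2, s2.3, s4.1} {s1.3} {s2.1} {s3.1} {s3.2, s5.2, s5.3} {s3.3} {s4.2} {s4.3} and the second {out.1} {out.2, out.3, s4.2, s4.3, s5.2} {s1.1, s4.1} {s1.2} {s1.3} {s2.1} {s2.2} {s2.3} {s3.1} {s3.2} {s3.3} {s5.1} {s5.3}


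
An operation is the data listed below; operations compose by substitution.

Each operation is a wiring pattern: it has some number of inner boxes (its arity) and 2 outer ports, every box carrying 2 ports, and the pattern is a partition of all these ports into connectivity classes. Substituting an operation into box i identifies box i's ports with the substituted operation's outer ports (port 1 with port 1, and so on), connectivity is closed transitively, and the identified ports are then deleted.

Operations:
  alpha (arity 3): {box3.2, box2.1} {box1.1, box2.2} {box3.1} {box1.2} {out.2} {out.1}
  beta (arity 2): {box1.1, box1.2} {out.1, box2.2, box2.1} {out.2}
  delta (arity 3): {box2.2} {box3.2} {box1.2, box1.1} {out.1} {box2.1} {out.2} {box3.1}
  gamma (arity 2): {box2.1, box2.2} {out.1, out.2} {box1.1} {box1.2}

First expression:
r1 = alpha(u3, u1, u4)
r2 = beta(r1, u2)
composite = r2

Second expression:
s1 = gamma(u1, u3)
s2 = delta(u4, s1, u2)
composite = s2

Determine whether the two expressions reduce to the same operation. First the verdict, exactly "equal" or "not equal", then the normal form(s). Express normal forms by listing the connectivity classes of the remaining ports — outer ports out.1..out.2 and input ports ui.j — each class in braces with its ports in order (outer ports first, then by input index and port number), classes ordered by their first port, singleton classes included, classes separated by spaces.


Reducing the first expression gives {out.1, u2.1, u2.2} {out.2} {u1.1, u4.2} {u1.2, u3.1} {u3.2} {u4.1}
Reducing the second expression gives {out.1} {out.2} {u1.1} {u1.2} {u2.1} {u2.2} {u3.1, u3.2} {u4.1, u4.2}
Distinct normal forms: not equal.

not equal: they reduce to {out.1, u2.1, u2.2} {out.2} {u1.1, u4.2} {u1.2, u3.1} {u3.2} {u4.1} and {out.1} {out.2} {u1.1} {u1.2} {u2.1} {u2.2} {u3.1, u3.2} {u4.1, u4.2}


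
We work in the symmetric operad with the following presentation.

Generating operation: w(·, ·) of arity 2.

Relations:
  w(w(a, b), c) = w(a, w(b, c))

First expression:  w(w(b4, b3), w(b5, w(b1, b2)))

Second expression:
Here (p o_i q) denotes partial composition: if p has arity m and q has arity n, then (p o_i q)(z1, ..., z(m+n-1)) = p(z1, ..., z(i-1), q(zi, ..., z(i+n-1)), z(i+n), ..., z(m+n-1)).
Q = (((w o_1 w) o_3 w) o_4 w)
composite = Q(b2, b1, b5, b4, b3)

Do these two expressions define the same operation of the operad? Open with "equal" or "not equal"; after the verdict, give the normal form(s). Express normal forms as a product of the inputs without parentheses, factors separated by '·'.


not equal; the first gives b4 · b3 · b5 · b1 · b2 and the second b2 · b1 · b5 · b4 · b3

The first expression, normalized: b4 · b3 · b5 · b1 · b2
The second expression, normalized: b2 · b1 · b5 · b4 · b3
Different reductions; not equal.


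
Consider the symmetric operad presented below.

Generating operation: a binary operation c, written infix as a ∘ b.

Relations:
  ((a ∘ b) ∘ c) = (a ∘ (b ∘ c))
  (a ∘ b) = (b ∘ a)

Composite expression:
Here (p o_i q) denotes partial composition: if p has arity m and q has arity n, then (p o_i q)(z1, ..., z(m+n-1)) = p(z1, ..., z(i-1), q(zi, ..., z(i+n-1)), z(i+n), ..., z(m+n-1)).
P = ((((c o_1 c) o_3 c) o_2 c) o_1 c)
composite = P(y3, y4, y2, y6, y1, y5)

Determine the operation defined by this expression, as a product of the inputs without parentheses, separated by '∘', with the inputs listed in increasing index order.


y1 ∘ y2 ∘ y3 ∘ y4 ∘ y5 ∘ y6


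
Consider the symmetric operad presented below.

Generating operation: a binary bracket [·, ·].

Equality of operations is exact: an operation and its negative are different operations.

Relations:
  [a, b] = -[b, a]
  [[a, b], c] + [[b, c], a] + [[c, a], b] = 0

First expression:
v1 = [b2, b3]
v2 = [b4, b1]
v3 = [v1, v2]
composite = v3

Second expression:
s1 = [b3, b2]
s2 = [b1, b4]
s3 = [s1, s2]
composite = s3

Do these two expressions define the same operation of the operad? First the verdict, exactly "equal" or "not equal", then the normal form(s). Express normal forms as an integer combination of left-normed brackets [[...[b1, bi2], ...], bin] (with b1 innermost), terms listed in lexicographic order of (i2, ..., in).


In normal form, the first expression is [[[b1, b4], b2], b3] - [[[b1, b4], b3], b2]
In normal form, the second expression is [[[b1, b4], b2], b3] - [[[b1, b4], b3], b2]
Same normal form: equal.

equal — both sides give [[[b1, b4], b2], b3] - [[[b1, b4], b3], b2]


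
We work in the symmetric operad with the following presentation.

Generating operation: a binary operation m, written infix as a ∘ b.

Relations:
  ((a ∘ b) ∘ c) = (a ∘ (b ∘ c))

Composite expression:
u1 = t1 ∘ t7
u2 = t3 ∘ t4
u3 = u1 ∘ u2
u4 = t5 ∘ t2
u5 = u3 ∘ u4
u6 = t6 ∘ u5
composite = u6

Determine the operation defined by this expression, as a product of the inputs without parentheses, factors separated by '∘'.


t6 ∘ t1 ∘ t7 ∘ t3 ∘ t4 ∘ t5 ∘ t2

Key point: m is associative — brackets drop, the t-order remains.
(t1 ∘ t7) reduces to t1 ∘ t7
(t3 ∘ t4) reduces to t3 ∘ t4
((t1 ∘ t7) ∘ (t3 ∘ t4)) reduces to t1 ∘ t7 ∘ t3 ∘ t4
(t5 ∘ t2) reduces to t5 ∘ t2
(((t1 ∘ t7) ∘ (t3 ∘ t4)) ∘ (t5 ∘ t2)) reduces to t1 ∘ t7 ∘ t3 ∘ t4 ∘ t5 ∘ t2
(t6 ∘ (((t1 ∘ t7) ∘ (t3 ∘ t4)) ∘ (t5 ∘ t2))) reduces to t6 ∘ t1 ∘ t7 ∘ t3 ∘ t4 ∘ t5 ∘ t2


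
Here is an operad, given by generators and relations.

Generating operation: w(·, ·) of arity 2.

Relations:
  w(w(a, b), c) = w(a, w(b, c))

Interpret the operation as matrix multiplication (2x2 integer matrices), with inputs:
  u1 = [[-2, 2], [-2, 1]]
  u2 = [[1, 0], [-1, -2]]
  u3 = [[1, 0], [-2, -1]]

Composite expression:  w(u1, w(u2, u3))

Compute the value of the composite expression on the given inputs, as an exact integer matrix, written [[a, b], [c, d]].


[[4, 4], [1, 2]]

w(u2, u3) = [[1, 0], [3, 2]]
w(u1, w(u2, u3)) = [[4, 4], [1, 2]]


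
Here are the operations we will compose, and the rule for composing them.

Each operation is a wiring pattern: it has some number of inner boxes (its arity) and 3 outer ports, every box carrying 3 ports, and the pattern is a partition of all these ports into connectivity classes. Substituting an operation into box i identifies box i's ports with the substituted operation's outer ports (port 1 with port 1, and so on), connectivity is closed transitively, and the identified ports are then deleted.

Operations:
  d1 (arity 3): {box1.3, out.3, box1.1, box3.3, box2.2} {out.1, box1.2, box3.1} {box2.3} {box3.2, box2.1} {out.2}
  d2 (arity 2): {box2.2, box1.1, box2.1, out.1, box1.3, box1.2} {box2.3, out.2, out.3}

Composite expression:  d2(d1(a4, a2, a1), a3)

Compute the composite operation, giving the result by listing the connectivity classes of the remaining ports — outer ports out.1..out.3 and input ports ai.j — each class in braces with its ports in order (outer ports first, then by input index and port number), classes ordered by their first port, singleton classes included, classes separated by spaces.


Reachability decides: close wires over d2-identified ports.
after d1, the pattern on (a4, a2, a1) reads {out.1, a1.1, a4.2} {out.2} {out.3, a1.3, a2.2, a4.1, a4.3} {a1.2, a2.1} {a2.3} (out.j = its outer ports)
after d2, the pattern on (a4, a2, a1, a3) reads {out.1, a1.1, a1.3, a2.2, a3.1, a3.2, a4.1, a4.2, a4.3} {out.2, out.3, a3.3} {a1.2, a2.1} {a2.3} (out.j = its outer ports)

{out.1, a1.1, a1.3, a2.2, a3.1, a3.2, a4.1, a4.2, a4.3} {out.2, out.3, a3.3} {a1.2, a2.1} {a2.3}


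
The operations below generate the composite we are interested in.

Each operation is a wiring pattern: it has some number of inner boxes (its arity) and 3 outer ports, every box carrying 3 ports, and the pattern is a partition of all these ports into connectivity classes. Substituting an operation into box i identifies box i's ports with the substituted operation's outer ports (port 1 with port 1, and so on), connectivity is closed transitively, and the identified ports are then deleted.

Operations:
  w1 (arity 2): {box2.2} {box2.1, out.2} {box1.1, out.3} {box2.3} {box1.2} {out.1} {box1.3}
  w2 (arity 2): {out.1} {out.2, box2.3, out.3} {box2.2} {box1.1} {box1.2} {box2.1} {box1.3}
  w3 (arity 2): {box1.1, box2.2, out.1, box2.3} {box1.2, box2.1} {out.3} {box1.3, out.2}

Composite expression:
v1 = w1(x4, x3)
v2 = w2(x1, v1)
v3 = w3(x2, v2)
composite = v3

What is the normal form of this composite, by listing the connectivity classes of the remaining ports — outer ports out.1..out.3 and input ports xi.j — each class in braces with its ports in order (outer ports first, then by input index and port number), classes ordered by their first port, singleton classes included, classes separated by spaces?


{out.1, x2.1, x4.1} {out.2, x2.3} {out.3} {x1.1} {x1.2} {x1.3} {x2.2} {x3.1} {x3.2} {x3.3} {x4.2} {x4.3}

Connectivity passes through glued w3-boundaries; trace each wire chain.
through w1, on inputs (x4, x3): {out.1} {out.2, x3.1} {out.3, x4.1} {x3.2} {x3.3} {x4.2} {x4.3} (out.j = stage outer ports)
through w2, on inputs (x1, x4, x3): {out.1} {out.2, out.3, x4.1} {x1.1} {x1.2} {x1.3} {x3.1} {x3.2} {x3.3} {x4.2} {x4.3} (out.j = stage outer ports)
through w3, on inputs (x2, x1, x4, x3): {out.1, x2.1, x4.1} {out.2, x2.3} {out.3} {x1.1} {x1.2} {x1.3} {x2.2} {x3.1} {x3.2} {x3.3} {x4.2} {x4.3} (out.j = stage outer ports)


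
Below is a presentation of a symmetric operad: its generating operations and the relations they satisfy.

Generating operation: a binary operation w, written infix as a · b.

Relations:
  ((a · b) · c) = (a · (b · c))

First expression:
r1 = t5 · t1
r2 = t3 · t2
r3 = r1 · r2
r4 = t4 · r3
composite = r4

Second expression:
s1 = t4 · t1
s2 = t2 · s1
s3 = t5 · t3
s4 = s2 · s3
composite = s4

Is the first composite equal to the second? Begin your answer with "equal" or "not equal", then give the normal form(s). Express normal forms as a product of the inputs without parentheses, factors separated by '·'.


not equal: they reduce to t4 · t5 · t1 · t3 · t2 and t2 · t4 · t1 · t5 · t3

Normal form of the first expression: t4 · t5 · t1 · t3 · t2
Normal form of the second expression: t2 · t4 · t1 · t5 · t3
The forms do not match — not equal.


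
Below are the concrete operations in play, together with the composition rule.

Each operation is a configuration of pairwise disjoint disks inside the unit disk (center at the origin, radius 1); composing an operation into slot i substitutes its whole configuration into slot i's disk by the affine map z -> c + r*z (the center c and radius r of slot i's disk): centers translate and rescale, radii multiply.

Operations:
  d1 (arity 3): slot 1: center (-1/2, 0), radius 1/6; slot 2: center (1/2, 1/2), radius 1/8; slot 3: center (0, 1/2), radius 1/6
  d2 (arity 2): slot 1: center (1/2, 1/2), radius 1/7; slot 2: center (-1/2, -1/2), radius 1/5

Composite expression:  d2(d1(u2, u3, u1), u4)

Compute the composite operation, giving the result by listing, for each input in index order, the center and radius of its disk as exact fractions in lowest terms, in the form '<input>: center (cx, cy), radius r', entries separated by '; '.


u1: center (1/2, 4/7), radius 1/42; u2: center (3/7, 1/2), radius 1/42; u3: center (4/7, 4/7), radius 1/56; u4: center (-1/2, -1/2), radius 1/5

Affine substitution under d2: radii multiply and u-centers shift.
for u2, the 2-step affine chain lands on center (3/7, 1/2), radius 1/42
for u3, the 2-step affine chain lands on center (4/7, 4/7), radius 1/56
for u1, the 2-step affine chain lands on center (1/2, 4/7), radius 1/42
for u4, the 1-step affine chain lands on center (-1/2, -1/2), radius 1/5


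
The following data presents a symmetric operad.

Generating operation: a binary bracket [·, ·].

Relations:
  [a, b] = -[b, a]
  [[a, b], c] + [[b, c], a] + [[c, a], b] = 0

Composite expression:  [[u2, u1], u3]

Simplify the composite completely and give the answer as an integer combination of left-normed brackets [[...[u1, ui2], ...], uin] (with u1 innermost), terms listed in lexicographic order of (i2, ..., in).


A multilinear Lie element is pinned by u1-initial words (u1 innermost).
Composite bracket: [[u2, u1], u3]
Expanding via [a, b] = ab - ba: 4 signed words (2^2 = 4).
Keep just the words that open with u1:
  sign of u1u2u3 is -1, so it contributes -[[u1, u2], u3]

-[[u1, u2], u3]
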